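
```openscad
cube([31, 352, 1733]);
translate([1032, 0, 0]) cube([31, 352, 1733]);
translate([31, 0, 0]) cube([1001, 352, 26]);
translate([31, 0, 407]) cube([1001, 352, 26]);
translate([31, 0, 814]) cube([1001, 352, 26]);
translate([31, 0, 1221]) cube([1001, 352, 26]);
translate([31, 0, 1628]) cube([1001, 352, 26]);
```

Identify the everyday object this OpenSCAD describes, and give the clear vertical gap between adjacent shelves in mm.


A bookshelf. The clear shelf gap is 381 mm.

Two tall side panels with 5 horizontal boards between them — a bookshelf. The first two shelf undersides are at z = 0 and z = 407; with shelf thickness 26, the clear gap is 407 − 0 − 26 = 381 mm.


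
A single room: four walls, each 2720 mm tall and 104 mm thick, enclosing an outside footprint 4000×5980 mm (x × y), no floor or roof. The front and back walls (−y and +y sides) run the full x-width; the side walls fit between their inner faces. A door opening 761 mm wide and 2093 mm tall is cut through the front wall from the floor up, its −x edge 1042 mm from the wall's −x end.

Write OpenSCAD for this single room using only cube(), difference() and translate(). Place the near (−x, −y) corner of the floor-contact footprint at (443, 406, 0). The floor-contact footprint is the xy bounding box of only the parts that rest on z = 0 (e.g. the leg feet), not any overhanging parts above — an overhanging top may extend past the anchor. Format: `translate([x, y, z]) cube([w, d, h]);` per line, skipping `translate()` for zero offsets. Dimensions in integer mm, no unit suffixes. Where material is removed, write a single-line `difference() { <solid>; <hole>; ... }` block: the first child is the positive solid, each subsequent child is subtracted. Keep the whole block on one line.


difference() { translate([443, 406, 0]) cube([4000, 104, 2720]); translate([1485, 406, 0]) cube([761, 104, 2093]); }
translate([443, 6282, 0]) cube([4000, 104, 2720]);
translate([443, 510, 0]) cube([104, 5772, 2720]);
translate([4339, 510, 0]) cube([104, 5772, 2720]);


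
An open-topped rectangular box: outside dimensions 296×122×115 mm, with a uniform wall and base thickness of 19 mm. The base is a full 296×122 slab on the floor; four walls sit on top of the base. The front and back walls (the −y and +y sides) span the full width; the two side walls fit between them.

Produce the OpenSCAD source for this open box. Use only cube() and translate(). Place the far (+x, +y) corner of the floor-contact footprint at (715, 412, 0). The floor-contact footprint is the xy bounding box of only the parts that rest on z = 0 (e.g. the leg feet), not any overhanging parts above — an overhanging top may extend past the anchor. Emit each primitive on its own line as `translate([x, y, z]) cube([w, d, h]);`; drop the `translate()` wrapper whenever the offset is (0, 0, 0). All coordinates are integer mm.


translate([419, 290, 0]) cube([296, 122, 19]);
translate([419, 290, 19]) cube([296, 19, 96]);
translate([419, 393, 19]) cube([296, 19, 96]);
translate([419, 309, 19]) cube([19, 84, 96]);
translate([696, 309, 19]) cube([19, 84, 96]);


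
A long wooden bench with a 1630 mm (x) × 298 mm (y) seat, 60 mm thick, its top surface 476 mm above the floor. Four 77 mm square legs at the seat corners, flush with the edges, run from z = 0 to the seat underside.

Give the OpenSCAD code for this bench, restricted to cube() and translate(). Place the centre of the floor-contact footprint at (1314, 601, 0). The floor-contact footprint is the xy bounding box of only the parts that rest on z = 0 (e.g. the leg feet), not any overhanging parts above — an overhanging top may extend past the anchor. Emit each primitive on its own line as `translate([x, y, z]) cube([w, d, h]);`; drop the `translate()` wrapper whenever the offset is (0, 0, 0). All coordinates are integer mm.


// leg_h = 476 − 60 = 416
translate([499, 452, 416]) cube([1630, 298, 60]);
translate([499, 452, 0]) cube([77, 77, 416]);
translate([499, 673, 0]) cube([77, 77, 416]);
translate([2052, 452, 0]) cube([77, 77, 416]);
translate([2052, 673, 0]) cube([77, 77, 416]);


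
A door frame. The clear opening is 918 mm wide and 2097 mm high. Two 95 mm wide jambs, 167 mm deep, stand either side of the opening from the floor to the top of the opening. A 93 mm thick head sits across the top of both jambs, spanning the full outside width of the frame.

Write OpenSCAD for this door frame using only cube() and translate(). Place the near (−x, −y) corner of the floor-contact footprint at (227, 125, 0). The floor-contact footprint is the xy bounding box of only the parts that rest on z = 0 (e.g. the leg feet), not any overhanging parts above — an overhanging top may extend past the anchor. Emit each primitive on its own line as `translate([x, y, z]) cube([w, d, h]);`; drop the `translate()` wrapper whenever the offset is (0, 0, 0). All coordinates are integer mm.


translate([227, 125, 0]) cube([95, 167, 2097]);
translate([1240, 125, 0]) cube([95, 167, 2097]);
translate([227, 125, 2097]) cube([1108, 167, 93]);


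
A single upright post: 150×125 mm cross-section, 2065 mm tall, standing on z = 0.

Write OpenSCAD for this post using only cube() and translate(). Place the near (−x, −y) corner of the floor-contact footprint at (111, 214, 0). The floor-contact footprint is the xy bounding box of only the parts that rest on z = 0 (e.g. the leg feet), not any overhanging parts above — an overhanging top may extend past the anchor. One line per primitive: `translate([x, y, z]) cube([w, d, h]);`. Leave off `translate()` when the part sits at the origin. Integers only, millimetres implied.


translate([111, 214, 0]) cube([150, 125, 2065]);


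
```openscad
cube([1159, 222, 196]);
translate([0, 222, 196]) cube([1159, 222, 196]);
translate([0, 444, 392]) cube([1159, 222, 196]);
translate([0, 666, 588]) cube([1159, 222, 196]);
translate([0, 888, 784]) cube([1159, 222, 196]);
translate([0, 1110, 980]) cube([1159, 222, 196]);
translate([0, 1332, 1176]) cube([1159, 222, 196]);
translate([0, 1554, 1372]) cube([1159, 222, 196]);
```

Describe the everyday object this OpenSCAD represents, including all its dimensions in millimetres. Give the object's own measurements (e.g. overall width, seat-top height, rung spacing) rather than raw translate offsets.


A straight staircase of 8 solid steps. Each step is 1159 mm wide (x), 222 mm deep (y, the going) and 196 mm tall (the rise). The first step rests on the floor; each subsequent step sits one going further in +y and one rise higher in +z, directly behind and above the previous step with no overlap.


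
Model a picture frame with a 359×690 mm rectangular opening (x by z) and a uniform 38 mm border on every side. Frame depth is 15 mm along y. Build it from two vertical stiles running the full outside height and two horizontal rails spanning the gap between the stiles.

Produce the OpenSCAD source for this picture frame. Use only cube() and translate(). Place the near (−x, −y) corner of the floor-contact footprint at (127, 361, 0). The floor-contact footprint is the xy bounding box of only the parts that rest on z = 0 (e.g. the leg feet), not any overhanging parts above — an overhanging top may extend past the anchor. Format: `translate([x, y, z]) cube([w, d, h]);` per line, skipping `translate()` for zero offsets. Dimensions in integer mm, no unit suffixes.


translate([127, 361, 0]) cube([38, 15, 766]);
translate([524, 361, 0]) cube([38, 15, 766]);
translate([165, 361, 0]) cube([359, 15, 38]);
translate([165, 361, 728]) cube([359, 15, 38]);


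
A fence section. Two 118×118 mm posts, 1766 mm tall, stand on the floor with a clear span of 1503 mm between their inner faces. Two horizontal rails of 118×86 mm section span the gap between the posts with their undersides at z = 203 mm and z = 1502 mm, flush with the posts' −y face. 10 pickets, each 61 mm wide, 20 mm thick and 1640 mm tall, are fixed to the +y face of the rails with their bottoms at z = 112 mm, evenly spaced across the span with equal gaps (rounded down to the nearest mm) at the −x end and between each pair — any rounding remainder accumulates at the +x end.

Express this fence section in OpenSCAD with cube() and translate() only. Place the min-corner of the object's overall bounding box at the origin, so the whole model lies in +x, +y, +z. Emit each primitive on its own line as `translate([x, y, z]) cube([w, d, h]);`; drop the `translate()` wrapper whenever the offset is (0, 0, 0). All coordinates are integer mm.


cube([118, 118, 1766]);
translate([1621, 0, 0]) cube([118, 118, 1766]);
translate([118, 0, 203]) cube([1503, 118, 86]);
translate([118, 0, 1502]) cube([1503, 118, 86]);
translate([199, 118, 112]) cube([61, 20, 1640]);
translate([341, 118, 112]) cube([61, 20, 1640]);
translate([483, 118, 112]) cube([61, 20, 1640]);
translate([625, 118, 112]) cube([61, 20, 1640]);
translate([767, 118, 112]) cube([61, 20, 1640]);
translate([909, 118, 112]) cube([61, 20, 1640]);
translate([1051, 118, 112]) cube([61, 20, 1640]);
translate([1193, 118, 112]) cube([61, 20, 1640]);
translate([1335, 118, 112]) cube([61, 20, 1640]);
translate([1477, 118, 112]) cube([61, 20, 1640]);


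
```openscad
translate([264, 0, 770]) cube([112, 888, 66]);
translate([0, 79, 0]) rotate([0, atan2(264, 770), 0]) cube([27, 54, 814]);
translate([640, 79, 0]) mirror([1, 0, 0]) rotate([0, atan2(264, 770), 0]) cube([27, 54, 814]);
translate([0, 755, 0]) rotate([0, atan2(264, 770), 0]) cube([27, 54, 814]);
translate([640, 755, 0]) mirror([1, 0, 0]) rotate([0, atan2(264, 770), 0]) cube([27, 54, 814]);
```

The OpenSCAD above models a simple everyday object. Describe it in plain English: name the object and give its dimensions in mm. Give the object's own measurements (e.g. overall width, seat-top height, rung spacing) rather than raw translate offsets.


A sawhorse. A 112×888×66 mm beam (x, y, z) sits on two A-frame leg pairs. Each pair is two raked legs of 27×54 mm section (54 mm along y) splaying symmetrically in x. Each leg rises 770 mm vertically over 264 mm of horizontal reach and is 814 mm long along its own axis. Every leg's outer bottom edge rests on the floor and its outer top edge meets a bottom edge of the beam — the left legs (tilting toward +x) meet the beam's −x bottom edge, the right legs (their mirror images, tilting toward −x) meet its +x bottom edge — so the leg tops tuck under the beam, the beam's underside is 770 mm above the floor, and the feet are 640 mm apart outside-to-outside with the beam centred between them. The two leg pairs are set in 79 mm from either end of the beam.


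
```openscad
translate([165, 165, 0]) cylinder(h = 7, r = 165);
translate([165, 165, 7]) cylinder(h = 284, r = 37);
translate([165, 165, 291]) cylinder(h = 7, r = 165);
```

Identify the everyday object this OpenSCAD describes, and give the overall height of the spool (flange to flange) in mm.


A spool. The overall height is 298 mm.

Three coaxial cylinders, large–small–large — a spool. Two 7 mm flanges and a 284 mm core give 7 + 284 + 7 = 298 mm.


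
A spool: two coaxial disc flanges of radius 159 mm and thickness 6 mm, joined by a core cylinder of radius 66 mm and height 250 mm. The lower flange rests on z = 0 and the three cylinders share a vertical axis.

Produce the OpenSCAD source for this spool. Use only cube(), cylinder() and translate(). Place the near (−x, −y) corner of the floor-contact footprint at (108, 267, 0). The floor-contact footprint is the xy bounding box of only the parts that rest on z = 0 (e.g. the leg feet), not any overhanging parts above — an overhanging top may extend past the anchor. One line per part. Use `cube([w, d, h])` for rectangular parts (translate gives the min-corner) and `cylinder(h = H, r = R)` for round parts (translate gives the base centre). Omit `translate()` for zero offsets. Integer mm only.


translate([267, 426, 0]) cylinder(h = 6, r = 159);
translate([267, 426, 6]) cylinder(h = 250, r = 66);
translate([267, 426, 256]) cylinder(h = 6, r = 159);


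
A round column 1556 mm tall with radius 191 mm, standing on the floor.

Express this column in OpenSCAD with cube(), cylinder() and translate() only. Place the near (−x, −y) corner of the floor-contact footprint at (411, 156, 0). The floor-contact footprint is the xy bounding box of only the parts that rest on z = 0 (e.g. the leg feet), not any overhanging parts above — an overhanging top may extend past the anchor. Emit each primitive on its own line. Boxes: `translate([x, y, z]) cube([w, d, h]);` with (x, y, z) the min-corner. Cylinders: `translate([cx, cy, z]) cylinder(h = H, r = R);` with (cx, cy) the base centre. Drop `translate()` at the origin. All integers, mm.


translate([602, 347, 0]) cylinder(h = 1556, r = 191);


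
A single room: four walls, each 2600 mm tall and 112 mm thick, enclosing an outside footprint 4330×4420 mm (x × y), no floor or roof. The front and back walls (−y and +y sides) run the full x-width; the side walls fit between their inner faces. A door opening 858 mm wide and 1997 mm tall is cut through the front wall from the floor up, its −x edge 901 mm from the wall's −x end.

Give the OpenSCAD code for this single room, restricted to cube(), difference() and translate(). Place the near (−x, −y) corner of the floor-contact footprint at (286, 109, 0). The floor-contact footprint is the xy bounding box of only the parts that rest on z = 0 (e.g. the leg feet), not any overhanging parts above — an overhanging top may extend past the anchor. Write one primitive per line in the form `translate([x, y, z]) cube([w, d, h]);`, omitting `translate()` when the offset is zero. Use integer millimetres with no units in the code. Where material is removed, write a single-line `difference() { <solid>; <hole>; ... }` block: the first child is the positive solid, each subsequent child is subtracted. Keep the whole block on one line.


difference() { translate([286, 109, 0]) cube([4330, 112, 2600]); translate([1187, 109, 0]) cube([858, 112, 1997]); }
translate([286, 4417, 0]) cube([4330, 112, 2600]);
translate([286, 221, 0]) cube([112, 4196, 2600]);
translate([4504, 221, 0]) cube([112, 4196, 2600]);


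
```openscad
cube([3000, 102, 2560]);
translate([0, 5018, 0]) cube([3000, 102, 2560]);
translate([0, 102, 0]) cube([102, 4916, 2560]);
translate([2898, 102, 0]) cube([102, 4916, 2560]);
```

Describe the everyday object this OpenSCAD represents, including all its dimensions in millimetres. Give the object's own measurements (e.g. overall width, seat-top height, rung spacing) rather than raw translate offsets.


The wall frame of a small rectangular building: four walls, each 2560 mm tall and 102 mm thick, enclosing a footprint 3000 mm (x) by 5120 mm (y) outside-to-outside, with no floor or roof. The front and back walls (the −y and +y sides) span the full width; the two side walls fit between them.


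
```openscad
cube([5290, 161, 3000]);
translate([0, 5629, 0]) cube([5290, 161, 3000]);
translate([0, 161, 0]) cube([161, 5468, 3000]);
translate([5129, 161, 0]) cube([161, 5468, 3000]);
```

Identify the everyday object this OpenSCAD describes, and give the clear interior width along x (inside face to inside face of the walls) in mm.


A house (or room) frame. The interior width is 4968 mm.

Four 3000 mm walls enclosing a rectangle with no floor or roof — a room or house frame. Outside width is 5290 mm and wall thickness is 161 mm, so the interior width is 5290 − 2 × 161 = 4968 mm.


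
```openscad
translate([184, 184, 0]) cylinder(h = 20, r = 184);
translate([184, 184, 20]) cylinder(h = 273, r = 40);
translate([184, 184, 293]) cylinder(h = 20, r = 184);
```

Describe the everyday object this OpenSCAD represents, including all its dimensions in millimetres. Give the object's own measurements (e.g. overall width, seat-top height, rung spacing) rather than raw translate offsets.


A spool: two coaxial disc flanges of radius 184 mm and thickness 20 mm, joined by a core cylinder of radius 40 mm and height 273 mm. The lower flange rests on z = 0 and the three cylinders share a vertical axis.


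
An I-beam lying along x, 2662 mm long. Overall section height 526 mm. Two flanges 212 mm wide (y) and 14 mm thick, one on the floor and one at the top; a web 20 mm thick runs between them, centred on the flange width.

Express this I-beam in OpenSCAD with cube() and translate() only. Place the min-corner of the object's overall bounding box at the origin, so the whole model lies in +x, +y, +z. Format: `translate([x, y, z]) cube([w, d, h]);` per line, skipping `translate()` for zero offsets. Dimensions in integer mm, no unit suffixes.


cube([2662, 212, 14]);
translate([0, 96, 14]) cube([2662, 20, 498]);
translate([0, 0, 512]) cube([2662, 212, 14]);


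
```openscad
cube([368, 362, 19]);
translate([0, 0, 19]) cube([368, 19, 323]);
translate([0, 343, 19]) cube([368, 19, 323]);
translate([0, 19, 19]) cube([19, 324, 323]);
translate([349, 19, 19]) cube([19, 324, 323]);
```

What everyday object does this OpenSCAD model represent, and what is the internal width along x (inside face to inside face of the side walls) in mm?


An open box. The internal width is 330 mm.

A 368×362 base slab with four walls standing on it — an open box. The base is 368 mm wide and the walls are 19 mm thick, so the internal width is 368 − 2 × 19 = 330 mm.


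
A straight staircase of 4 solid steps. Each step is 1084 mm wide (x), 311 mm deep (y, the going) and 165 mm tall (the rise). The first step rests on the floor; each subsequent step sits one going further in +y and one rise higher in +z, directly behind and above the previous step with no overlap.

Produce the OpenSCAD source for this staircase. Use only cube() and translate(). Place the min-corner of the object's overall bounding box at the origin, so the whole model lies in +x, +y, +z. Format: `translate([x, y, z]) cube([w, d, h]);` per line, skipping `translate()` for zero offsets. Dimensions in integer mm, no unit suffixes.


cube([1084, 311, 165]);
translate([0, 311, 165]) cube([1084, 311, 165]);
translate([0, 622, 330]) cube([1084, 311, 165]);
translate([0, 933, 495]) cube([1084, 311, 165]);


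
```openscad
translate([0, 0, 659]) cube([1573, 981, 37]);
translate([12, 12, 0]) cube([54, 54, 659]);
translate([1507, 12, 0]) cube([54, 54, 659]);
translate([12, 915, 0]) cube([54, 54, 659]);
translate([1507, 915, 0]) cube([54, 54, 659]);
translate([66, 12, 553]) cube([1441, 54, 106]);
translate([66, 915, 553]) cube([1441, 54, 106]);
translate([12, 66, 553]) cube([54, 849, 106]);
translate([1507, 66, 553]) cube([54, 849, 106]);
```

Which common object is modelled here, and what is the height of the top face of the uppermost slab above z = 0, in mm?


A table. The table height is 696 mm.

A 1573×981×37 slab sits at z = 659 on four 54 mm square posts — a table. The top surface is at 659 + 37 = 696 mm.


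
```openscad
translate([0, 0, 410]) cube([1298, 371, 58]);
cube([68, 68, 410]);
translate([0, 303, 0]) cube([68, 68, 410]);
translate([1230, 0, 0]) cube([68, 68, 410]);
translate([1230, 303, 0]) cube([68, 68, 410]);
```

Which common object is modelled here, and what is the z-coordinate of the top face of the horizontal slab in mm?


A bench. The seat-top height is 468 mm.

A long slab on four corner posts — a bench. The slab sits at z = 410 with thickness 58, so the top is 410 + 58 = 468 mm.


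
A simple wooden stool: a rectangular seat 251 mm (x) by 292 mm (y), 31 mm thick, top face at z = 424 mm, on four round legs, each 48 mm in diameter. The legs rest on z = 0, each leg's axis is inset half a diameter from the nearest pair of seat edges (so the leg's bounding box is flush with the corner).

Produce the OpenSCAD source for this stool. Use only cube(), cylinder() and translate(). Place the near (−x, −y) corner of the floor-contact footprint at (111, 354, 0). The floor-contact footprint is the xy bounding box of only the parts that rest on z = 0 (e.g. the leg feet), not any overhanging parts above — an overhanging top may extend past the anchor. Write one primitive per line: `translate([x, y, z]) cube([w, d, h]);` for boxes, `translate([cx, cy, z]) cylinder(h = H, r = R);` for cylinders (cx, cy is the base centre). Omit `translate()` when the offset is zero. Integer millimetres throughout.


translate([111, 354, 393]) cube([251, 292, 31]);
translate([135, 378, 0]) cylinder(h = 393, r = 24);
translate([338, 378, 0]) cylinder(h = 393, r = 24);
translate([135, 622, 0]) cylinder(h = 393, r = 24);
translate([338, 622, 0]) cylinder(h = 393, r = 24);


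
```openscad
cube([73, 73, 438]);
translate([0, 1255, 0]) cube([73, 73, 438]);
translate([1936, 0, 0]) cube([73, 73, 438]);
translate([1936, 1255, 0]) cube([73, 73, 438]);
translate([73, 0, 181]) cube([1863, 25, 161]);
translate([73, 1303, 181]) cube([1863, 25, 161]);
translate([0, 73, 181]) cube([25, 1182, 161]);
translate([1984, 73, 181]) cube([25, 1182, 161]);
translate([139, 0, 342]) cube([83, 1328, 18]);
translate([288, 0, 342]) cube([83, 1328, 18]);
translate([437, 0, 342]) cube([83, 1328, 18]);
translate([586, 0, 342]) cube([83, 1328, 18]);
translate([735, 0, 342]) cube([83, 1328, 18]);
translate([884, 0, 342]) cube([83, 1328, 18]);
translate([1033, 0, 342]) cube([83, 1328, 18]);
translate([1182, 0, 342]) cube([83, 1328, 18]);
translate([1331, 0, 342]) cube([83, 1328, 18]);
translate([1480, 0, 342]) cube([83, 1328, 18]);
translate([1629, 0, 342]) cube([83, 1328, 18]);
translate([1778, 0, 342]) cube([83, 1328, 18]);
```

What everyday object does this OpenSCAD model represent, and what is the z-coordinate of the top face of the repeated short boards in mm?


A bed frame. The slat-top height is 360 mm.

Four posts, four rails, and a row of slats — a bed frame. Slats sit on the rails at z = 181 + 161 = 342; with slat thickness 18, the top is 360 mm.


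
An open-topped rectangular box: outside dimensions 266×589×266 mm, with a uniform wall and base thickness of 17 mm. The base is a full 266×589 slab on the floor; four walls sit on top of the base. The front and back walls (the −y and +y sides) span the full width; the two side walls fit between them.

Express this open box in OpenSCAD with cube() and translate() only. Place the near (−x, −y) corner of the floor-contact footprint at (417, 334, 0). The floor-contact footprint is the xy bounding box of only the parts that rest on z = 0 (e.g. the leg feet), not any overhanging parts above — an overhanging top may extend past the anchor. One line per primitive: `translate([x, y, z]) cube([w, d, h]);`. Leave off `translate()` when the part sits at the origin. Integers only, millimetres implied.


translate([417, 334, 0]) cube([266, 589, 17]);
translate([417, 334, 17]) cube([266, 17, 249]);
translate([417, 906, 17]) cube([266, 17, 249]);
translate([417, 351, 17]) cube([17, 555, 249]);
translate([666, 351, 17]) cube([17, 555, 249]);


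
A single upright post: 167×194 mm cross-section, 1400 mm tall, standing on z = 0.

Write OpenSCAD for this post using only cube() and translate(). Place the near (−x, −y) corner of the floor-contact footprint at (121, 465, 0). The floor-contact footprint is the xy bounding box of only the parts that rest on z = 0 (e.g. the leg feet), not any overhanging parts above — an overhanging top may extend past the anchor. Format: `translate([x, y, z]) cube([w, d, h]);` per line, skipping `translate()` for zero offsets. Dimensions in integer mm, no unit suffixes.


translate([121, 465, 0]) cube([167, 194, 1400]);


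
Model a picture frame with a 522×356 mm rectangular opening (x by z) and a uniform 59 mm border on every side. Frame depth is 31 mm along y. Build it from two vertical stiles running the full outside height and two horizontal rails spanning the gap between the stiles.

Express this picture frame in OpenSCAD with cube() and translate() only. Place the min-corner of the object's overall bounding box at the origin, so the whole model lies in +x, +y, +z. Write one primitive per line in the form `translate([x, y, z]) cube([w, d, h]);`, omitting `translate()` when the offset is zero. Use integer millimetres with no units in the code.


cube([59, 31, 474]);
translate([581, 0, 0]) cube([59, 31, 474]);
translate([59, 0, 0]) cube([522, 31, 59]);
translate([59, 0, 415]) cube([522, 31, 59]);


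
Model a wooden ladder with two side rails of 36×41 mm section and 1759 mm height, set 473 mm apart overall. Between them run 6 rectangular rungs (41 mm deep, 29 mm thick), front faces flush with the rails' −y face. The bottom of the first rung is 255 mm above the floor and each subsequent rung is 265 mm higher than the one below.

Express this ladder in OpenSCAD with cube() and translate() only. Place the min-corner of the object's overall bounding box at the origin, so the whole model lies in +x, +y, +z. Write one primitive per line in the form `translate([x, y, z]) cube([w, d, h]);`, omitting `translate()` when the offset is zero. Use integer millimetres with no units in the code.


cube([36, 41, 1759]);
translate([437, 0, 0]) cube([36, 41, 1759]);
translate([36, 0, 255]) cube([401, 41, 29]);
translate([36, 0, 520]) cube([401, 41, 29]);
translate([36, 0, 785]) cube([401, 41, 29]);
translate([36, 0, 1050]) cube([401, 41, 29]);
translate([36, 0, 1315]) cube([401, 41, 29]);
translate([36, 0, 1580]) cube([401, 41, 29]);


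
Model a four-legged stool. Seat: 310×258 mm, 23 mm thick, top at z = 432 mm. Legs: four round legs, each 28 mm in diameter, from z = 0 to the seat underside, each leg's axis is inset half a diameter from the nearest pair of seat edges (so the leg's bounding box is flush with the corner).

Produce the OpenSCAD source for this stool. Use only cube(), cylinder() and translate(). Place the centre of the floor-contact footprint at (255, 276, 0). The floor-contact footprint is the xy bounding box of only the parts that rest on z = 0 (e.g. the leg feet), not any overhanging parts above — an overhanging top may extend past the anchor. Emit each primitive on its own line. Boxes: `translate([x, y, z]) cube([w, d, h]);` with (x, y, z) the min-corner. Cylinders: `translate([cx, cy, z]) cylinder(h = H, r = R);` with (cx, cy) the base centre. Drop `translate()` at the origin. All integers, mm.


translate([100, 147, 409]) cube([310, 258, 23]);
translate([114, 161, 0]) cylinder(h = 409, r = 14);
translate([396, 161, 0]) cylinder(h = 409, r = 14);
translate([114, 391, 0]) cylinder(h = 409, r = 14);
translate([396, 391, 0]) cylinder(h = 409, r = 14);


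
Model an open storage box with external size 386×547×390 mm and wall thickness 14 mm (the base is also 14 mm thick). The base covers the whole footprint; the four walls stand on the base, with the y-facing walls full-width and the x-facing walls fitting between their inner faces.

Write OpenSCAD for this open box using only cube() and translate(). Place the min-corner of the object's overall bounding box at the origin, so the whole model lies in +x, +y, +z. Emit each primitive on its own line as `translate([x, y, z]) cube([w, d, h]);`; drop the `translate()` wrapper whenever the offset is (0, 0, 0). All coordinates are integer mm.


cube([386, 547, 14]);
translate([0, 0, 14]) cube([386, 14, 376]);
translate([0, 533, 14]) cube([386, 14, 376]);
translate([0, 14, 14]) cube([14, 519, 376]);
translate([372, 14, 14]) cube([14, 519, 376]);


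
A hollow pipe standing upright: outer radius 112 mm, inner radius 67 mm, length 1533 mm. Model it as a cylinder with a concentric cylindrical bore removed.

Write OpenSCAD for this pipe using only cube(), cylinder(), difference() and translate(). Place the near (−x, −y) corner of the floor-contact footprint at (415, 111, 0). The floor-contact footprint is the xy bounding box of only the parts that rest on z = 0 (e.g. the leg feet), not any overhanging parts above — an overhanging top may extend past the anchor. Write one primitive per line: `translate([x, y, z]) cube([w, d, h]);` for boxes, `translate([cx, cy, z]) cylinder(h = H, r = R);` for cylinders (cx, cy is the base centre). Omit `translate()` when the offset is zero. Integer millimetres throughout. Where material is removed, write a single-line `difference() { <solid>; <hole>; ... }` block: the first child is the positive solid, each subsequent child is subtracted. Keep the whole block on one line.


difference() { translate([527, 223, 0]) cylinder(h = 1533, r = 112); translate([527, 223, 0]) cylinder(h = 1533, r = 67); }


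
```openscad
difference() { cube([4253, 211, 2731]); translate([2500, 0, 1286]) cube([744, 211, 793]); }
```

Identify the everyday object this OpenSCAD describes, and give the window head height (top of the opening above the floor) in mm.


A wall with a window opening. The window head height is 2079 mm.

A wall with a rectangular opening subtracted — a window. Sill at z = 1286, opening 793 mm tall, so the head is at 1286 + 793 = 2079 mm.


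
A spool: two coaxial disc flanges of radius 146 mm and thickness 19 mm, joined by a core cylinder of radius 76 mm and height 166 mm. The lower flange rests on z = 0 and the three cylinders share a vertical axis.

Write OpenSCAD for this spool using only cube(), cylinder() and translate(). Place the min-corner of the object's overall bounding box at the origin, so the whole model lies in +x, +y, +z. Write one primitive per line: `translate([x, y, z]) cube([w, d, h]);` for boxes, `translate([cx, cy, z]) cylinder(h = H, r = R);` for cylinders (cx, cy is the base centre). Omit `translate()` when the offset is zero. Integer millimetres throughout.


translate([146, 146, 0]) cylinder(h = 19, r = 146);
translate([146, 146, 19]) cylinder(h = 166, r = 76);
translate([146, 146, 185]) cylinder(h = 19, r = 146);


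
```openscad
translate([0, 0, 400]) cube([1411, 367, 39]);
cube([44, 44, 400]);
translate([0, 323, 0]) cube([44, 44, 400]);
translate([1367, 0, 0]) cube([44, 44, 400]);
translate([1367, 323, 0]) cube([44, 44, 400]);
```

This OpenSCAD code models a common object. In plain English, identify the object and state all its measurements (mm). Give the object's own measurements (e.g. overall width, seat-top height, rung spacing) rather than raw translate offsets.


A bench: a 1411×367 mm seat slab, 39 mm thick, top at z = 439 mm, on four 44×44 mm square legs flush with the seat corners and standing on z = 0.


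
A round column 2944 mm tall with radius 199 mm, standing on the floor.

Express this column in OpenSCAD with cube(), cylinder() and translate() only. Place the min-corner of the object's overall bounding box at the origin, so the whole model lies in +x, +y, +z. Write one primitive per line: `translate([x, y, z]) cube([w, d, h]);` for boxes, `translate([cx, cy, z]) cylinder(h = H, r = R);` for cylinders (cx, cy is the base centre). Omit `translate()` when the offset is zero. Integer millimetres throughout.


translate([199, 199, 0]) cylinder(h = 2944, r = 199);


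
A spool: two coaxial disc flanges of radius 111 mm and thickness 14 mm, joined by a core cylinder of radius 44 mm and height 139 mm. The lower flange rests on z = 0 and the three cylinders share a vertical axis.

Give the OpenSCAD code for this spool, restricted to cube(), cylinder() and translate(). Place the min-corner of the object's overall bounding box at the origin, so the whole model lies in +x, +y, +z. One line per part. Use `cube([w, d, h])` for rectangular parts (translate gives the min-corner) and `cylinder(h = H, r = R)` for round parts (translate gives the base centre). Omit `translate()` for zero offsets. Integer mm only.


translate([111, 111, 0]) cylinder(h = 14, r = 111);
translate([111, 111, 14]) cylinder(h = 139, r = 44);
translate([111, 111, 153]) cylinder(h = 14, r = 111);


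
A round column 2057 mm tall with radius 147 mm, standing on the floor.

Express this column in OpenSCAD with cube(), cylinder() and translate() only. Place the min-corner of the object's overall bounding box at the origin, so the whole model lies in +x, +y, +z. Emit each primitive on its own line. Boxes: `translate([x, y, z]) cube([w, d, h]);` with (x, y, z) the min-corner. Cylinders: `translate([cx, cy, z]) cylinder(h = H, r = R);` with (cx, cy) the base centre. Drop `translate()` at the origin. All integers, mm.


translate([147, 147, 0]) cylinder(h = 2057, r = 147);


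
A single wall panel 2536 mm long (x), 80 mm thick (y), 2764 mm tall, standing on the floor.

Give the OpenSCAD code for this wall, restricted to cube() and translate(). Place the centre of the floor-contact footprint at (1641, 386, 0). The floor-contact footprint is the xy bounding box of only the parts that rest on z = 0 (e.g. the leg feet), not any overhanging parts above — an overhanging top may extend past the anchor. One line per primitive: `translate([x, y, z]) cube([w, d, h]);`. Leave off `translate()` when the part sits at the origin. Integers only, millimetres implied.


translate([373, 346, 0]) cube([2536, 80, 2764]);


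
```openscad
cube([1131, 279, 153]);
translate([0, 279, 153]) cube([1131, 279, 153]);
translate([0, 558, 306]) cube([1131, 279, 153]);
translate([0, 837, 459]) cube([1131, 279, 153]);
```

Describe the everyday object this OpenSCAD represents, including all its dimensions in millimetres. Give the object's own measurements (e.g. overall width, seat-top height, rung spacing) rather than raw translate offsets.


A straight staircase of 4 solid steps. Each step is 1131 mm wide (x), 279 mm deep (y, the going) and 153 mm tall (the rise). The first step rests on the floor; each subsequent step sits one going further in +y and one rise higher in +z, directly behind and above the previous step with no overlap.


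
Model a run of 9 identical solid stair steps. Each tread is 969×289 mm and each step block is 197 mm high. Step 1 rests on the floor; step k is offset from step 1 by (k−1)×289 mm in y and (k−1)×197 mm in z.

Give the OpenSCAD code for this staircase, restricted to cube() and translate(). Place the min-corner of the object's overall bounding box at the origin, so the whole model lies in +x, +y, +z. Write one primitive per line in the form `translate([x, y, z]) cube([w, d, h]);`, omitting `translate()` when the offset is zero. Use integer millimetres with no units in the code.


cube([969, 289, 197]);
translate([0, 289, 197]) cube([969, 289, 197]);
translate([0, 578, 394]) cube([969, 289, 197]);
translate([0, 867, 591]) cube([969, 289, 197]);
translate([0, 1156, 788]) cube([969, 289, 197]);
translate([0, 1445, 985]) cube([969, 289, 197]);
translate([0, 1734, 1182]) cube([969, 289, 197]);
translate([0, 2023, 1379]) cube([969, 289, 197]);
translate([0, 2312, 1576]) cube([969, 289, 197]);


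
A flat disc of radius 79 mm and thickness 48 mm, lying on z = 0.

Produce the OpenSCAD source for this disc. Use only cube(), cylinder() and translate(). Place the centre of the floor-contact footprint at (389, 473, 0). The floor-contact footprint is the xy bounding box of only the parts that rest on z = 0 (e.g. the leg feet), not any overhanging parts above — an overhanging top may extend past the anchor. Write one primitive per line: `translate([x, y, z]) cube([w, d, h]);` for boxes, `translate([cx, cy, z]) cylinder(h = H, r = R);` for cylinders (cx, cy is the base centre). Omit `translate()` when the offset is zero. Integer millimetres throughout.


translate([389, 473, 0]) cylinder(h = 48, r = 79);


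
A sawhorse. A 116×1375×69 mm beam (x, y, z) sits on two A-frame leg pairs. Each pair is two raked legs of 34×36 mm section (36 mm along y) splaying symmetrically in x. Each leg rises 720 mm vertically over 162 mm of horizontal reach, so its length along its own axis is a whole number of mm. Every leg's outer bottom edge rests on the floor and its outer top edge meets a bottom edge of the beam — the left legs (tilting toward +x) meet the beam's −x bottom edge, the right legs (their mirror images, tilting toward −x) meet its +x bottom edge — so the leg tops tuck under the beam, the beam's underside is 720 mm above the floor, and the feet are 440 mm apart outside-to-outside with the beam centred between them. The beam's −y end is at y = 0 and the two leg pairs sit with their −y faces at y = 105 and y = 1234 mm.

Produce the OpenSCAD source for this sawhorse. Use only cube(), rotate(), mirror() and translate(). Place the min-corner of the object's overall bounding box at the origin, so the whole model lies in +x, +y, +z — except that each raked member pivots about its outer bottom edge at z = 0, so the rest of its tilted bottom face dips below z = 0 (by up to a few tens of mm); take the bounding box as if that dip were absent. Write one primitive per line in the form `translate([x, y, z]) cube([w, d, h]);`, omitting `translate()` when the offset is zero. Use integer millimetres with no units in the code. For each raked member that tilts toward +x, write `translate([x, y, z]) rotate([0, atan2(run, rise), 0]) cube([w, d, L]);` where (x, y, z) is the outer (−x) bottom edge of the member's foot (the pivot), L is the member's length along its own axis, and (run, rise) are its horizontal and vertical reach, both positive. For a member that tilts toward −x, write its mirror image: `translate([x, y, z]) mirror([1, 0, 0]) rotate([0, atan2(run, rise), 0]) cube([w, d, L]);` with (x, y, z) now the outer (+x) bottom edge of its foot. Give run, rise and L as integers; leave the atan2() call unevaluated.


translate([162, 0, 720]) cube([116, 1375, 69]);
translate([0, 105, 0]) rotate([0, atan2(162, 720), 0]) cube([34, 36, 738]);
translate([440, 105, 0]) mirror([1, 0, 0]) rotate([0, atan2(162, 720), 0]) cube([34, 36, 738]);
translate([0, 1234, 0]) rotate([0, atan2(162, 720), 0]) cube([34, 36, 738]);
translate([440, 1234, 0]) mirror([1, 0, 0]) rotate([0, atan2(162, 720), 0]) cube([34, 36, 738]);


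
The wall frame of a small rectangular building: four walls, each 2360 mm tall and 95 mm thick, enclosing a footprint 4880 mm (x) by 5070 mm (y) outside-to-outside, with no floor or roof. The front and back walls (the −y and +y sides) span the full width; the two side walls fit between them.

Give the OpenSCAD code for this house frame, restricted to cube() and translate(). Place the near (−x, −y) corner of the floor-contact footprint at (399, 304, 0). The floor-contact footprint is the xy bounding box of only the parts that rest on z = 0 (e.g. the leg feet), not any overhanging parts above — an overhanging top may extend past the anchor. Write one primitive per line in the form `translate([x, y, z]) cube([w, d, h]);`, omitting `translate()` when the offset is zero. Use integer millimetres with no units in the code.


translate([399, 304, 0]) cube([4880, 95, 2360]);
translate([399, 5279, 0]) cube([4880, 95, 2360]);
translate([399, 399, 0]) cube([95, 4880, 2360]);
translate([5184, 399, 0]) cube([95, 4880, 2360]);


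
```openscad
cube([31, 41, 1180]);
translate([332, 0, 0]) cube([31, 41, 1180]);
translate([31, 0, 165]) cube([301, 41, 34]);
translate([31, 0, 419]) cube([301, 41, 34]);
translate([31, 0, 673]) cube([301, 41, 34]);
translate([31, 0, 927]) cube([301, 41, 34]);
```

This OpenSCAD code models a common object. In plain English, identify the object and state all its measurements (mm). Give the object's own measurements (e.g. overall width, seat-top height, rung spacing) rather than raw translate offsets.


A straight ladder. Two 31×41 mm vertical rails, 1180 mm tall, stand 363 mm apart (outside-to-outside) with their front faces coplanar on the −y side. 4 rungs, each 41 mm deep and 34 mm tall, span between the inner faces of the rails, front faces flush with the rails. The lowest rung's underside is at z = 165 mm and rungs are spaced 254 mm apart (underside to underside).


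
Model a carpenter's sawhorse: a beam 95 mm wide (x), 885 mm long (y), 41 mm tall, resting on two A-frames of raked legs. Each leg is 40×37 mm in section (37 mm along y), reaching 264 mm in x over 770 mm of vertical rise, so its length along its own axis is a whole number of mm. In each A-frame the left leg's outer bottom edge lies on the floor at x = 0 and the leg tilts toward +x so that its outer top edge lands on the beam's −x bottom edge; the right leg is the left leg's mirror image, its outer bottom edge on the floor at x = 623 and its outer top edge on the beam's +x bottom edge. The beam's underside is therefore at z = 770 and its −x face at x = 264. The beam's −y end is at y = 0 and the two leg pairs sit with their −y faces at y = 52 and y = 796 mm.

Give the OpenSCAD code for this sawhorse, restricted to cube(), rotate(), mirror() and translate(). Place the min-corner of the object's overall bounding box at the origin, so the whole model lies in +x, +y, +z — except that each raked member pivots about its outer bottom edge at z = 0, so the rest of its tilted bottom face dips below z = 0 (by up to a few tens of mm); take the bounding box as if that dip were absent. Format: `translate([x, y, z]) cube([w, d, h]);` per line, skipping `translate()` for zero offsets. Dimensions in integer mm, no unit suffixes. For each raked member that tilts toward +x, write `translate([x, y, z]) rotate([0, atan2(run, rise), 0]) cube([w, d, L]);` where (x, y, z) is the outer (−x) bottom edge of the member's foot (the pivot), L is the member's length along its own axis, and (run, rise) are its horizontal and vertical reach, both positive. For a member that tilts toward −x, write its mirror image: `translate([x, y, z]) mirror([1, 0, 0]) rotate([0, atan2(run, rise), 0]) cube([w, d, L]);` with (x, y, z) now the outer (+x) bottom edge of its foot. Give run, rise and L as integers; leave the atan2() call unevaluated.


translate([264, 0, 770]) cube([95, 885, 41]);
translate([0, 52, 0]) rotate([0, atan2(264, 770), 0]) cube([40, 37, 814]);
translate([623, 52, 0]) mirror([1, 0, 0]) rotate([0, atan2(264, 770), 0]) cube([40, 37, 814]);
translate([0, 796, 0]) rotate([0, atan2(264, 770), 0]) cube([40, 37, 814]);
translate([623, 796, 0]) mirror([1, 0, 0]) rotate([0, atan2(264, 770), 0]) cube([40, 37, 814]);
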